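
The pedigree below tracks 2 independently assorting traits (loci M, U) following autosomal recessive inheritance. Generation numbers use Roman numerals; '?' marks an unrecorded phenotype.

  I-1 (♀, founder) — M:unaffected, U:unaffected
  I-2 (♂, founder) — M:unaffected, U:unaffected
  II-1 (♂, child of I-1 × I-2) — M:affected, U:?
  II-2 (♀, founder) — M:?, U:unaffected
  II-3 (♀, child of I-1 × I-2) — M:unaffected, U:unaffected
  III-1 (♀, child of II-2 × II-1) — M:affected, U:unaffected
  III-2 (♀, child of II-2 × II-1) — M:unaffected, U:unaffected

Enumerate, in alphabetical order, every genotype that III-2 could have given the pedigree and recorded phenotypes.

III-2 ∈ {Mm UU, Mm Uu}

M/I-1 un ·: Mm
M/I-2 un ·: Mm
M/II-1 aff I-1×I-2: mm
M/II-2 ? ·: Mm
M/II-3 un I-1×I-2: MM|Mm
M/III-1 aff II-2×II-1: mm
M/III-2 un II-2×II-1: Mm
⇒ M over [I-1,I-2,II-1,II-2,II-3,III-1,III-2]: 2 consistent
U/I-1 un ·: UU|Uu
U/I-2 un ·: UU|Uu
U/II-1 ? I-1×I-2: UU|Uu|uu
U/II-2 un ·: UU|Uu
U/II-3 un I-1×I-2: UU|Uu
U/III-1 un II-2×II-1: UU|Uu
U/III-2 un II-2×II-1: UU|Uu
⇒ U over [I-1,I-2,II-1,II-2,II-3,III-1,III-2]: 87 consistent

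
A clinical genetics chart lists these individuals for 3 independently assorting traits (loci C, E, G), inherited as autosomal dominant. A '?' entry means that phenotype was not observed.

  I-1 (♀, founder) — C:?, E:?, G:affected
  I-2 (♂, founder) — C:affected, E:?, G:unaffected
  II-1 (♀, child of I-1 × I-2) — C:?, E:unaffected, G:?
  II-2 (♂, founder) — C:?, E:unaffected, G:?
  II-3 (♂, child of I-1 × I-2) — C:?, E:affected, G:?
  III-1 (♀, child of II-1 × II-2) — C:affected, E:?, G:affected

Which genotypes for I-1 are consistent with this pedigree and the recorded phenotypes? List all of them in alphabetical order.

I-1 ∈ {CC Ee GG, CC Ee Gg, CC ee GG, CC ee Gg, Cc Ee GG, Cc Ee Gg, Cc ee GG, Cc ee Gg, cc Ee GG, cc Ee Gg, cc ee GG, cc ee Gg}

C/I-1 ? ·: cc|Cc|CC
C/I-2 aff ·: Cc|CC
C/II-1 ? I-1×I-2: cc|Cc|CC
C/II-2 ? ·: cc|Cc|CC
C/II-3 ? I-1×I-2: cc|Cc|CC
C/III-1 aff II-1×II-2: Cc|CC
⇒ C over [I-1,I-2,II-1,II-2,II-3,III-1]: 92 consistent
E/I-1 ? ·: ee|Ee
E/I-2 ? ·: ee|Ee
E/II-1 un I-1×I-2: ee
E/II-2 un ·: ee
E/II-3 aff I-1×I-2: Ee|EE
E/III-1 ? II-1×II-2: ee
⇒ E over [I-1,I-2,II-1,II-2,II-3,III-1]: 4 consistent
G/I-1 aff ·: Gg|GG
G/I-2 un ·: gg
G/II-1 ? I-1×I-2: gg|Gg
G/II-2 ? ·: gg|Gg|GG
G/II-3 ? I-1×I-2: gg|Gg
G/III-1 aff II-1×II-2: Gg|GG
⇒ G over [I-1,I-2,II-1,II-2,II-3,III-1]: 19 consistent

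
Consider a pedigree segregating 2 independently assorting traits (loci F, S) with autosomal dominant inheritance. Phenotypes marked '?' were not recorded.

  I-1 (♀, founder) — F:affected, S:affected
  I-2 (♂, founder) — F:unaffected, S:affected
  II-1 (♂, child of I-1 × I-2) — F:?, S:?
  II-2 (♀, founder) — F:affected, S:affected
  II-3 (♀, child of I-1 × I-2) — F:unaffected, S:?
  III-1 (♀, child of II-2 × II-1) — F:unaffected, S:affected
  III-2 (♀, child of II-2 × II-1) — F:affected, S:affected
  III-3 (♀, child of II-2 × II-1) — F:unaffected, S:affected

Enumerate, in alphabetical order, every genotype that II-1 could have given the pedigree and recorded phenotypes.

II-1 ∈ {Ff SS, Ff Ss, Ff ss, ff SS, ff Ss, ff ss}

F/I-1 aff ·: Ff
F/I-2 un ·: ff
F/II-1 ? I-1×I-2: ff|Ff
F/II-2 aff ·: Ff
F/II-3 un I-1×I-2: ff
F/III-1 un II-2×II-1: ff
F/III-2 aff II-2×II-1: Ff|FF
F/III-3 un II-2×II-1: ff
⇒ F over [I-1,I-2,II-1,II-2,II-3,III-1,III-2,III-3]: 3 consistent
S/I-1 aff ·: Ss|SS
S/I-2 aff ·: Ss|SS
S/II-1 ? I-1×I-2: ss|Ss|SS
S/II-2 aff ·: Ss|SS
S/II-3 ? I-1×I-2: ss|Ss|SS
S/III-1 aff II-2×II-1: Ss|SS
S/III-2 aff II-2×II-1: Ss|SS
S/III-3 aff II-2×II-1: Ss|SS
⇒ S over [I-1,I-2,II-1,II-2,II-3,III-1,III-2,III-3]: 190 consistent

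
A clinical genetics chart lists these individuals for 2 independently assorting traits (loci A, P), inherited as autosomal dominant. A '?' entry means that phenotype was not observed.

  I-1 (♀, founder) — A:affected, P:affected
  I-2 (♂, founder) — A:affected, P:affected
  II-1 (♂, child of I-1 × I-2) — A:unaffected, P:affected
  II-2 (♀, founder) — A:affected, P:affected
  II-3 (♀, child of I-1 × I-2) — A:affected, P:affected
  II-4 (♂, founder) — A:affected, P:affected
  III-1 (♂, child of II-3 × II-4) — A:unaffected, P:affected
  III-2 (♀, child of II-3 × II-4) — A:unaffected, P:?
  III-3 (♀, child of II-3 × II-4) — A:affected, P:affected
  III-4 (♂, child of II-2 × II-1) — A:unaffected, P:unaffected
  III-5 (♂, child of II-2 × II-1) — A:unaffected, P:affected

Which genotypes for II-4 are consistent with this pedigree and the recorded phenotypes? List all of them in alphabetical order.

A/I-1 aff ·: Aa
A/I-2 aff ·: Aa
A/II-1 un I-1×I-2: aa
A/II-2 aff ·: Aa
A/II-3 aff I-1×I-2: Aa
A/II-4 aff ·: Aa
A/III-1 un II-3×II-4: aa
A/III-2 un II-3×II-4: aa
A/III-3 aff II-3×II-4: Aa|AA
A/III-4 un II-2×II-1: aa
A/III-5 un II-2×II-1: aa
⇒ A over [I-1,I-2,II-1,II-2,II-3,II-4,III-1,III-2,III-3,III-4,III-5]: 2 consistent
P/I-1 aff ·: Pp|PP
P/I-2 aff ·: Pp|PP
P/II-1 aff I-1×I-2: Pp
P/II-2 aff ·: Pp
P/II-3 aff I-1×I-2: Pp|PP
P/II-4 aff ·: Pp|PP
P/III-1 aff II-3×II-4: Pp|PP
P/III-2 ? II-3×II-4: pp|Pp|PP
P/III-3 aff II-3×II-4: Pp|PP
P/III-4 un II-2×II-1: pp
P/III-5 aff II-2×II-1: Pp|PP
⇒ P over [I-1,I-2,II-1,II-2,II-3,II-4,III-1,III-2,III-3,III-4,III-5]: 174 consistent

II-4 ∈ {Aa PP, Aa Pp}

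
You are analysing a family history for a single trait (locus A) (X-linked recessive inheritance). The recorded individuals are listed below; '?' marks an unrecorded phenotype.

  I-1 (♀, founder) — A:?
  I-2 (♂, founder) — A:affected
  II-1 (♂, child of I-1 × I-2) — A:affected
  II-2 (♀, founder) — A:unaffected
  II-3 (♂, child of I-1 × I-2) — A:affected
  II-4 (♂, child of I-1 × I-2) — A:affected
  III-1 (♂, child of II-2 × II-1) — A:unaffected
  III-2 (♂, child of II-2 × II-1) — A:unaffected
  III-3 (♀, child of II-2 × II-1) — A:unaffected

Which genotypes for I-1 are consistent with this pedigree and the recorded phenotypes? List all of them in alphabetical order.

A/I-1 ? ·: X^AX^a|X^aX^a
A/I-2 aff ·: X^aY
A/II-1 aff I-1×I-2: X^aY
A/II-2 un ·: X^AX^A|X^AX^a
A/II-3 aff I-1×I-2: X^aY
A/II-4 aff I-1×I-2: X^aY
A/III-1 un II-2×II-1: X^AY
A/III-2 un II-2×II-1: X^AY
A/III-3 un II-2×II-1: X^AX^a
⇒ A over [I-1,I-2,II-1,II-2,II-3,II-4,III-1,III-2,III-3]: 4 consistent

I-1 ∈ {X^AX^a, X^aX^a}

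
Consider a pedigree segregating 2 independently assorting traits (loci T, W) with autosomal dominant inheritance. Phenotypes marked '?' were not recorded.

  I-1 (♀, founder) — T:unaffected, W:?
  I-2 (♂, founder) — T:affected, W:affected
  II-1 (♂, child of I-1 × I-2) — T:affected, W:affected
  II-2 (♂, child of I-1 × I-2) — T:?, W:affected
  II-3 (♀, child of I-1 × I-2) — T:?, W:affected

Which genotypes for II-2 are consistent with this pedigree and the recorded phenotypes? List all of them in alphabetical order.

II-2 ∈ {Tt WW, Tt Ww, tt WW, tt Ww}

T/I-1 un ·: tt
T/I-2 aff ·: Tt|TT
T/II-1 aff I-1×I-2: Tt
T/II-2 ? I-1×I-2: tt|Tt
T/II-3 ? I-1×I-2: tt|Tt
⇒ T over [I-1,I-2,II-1,II-2,II-3]: 5 consistent
W/I-1 ? ·: ww|Ww|WW
W/I-2 aff ·: Ww|WW
W/II-1 aff I-1×I-2: Ww|WW
W/II-2 aff I-1×I-2: Ww|WW
W/II-3 aff I-1×I-2: Ww|WW
⇒ W over [I-1,I-2,II-1,II-2,II-3]: 27 consistent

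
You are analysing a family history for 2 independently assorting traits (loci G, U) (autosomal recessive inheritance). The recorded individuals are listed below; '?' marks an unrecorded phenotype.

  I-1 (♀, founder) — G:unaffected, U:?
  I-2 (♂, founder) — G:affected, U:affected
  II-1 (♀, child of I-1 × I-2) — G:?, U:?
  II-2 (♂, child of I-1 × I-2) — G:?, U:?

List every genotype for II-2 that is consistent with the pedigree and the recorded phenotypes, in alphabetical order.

II-2 ∈ {Gg Uu, Gg uu, gg Uu, gg uu}

G/I-1 un ·: GG|Gg
G/I-2 aff ·: gg
G/II-1 ? I-1×I-2: Gg|gg
G/II-2 ? I-1×I-2: Gg|gg
⇒ G over [I-1,I-2,II-1,II-2]: 5 consistent
U/I-1 ? ·: UU|Uu|uu
U/I-2 aff ·: uu
U/II-1 ? I-1×I-2: Uu|uu
U/II-2 ? I-1×I-2: Uu|uu
⇒ U over [I-1,I-2,II-1,II-2]: 6 consistent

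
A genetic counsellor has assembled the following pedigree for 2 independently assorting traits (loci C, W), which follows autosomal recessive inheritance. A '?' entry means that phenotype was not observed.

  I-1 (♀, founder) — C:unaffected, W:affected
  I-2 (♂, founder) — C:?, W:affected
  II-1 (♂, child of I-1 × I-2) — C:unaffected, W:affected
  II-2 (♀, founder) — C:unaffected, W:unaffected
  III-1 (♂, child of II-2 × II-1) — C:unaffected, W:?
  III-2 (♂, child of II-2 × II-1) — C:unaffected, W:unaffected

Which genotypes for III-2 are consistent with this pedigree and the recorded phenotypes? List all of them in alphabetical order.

C/I-1 un ·: CC|Cc
C/I-2 ? ·: CC|Cc|cc
C/II-1 un I-1×I-2: CC|Cc
C/II-2 un ·: CC|Cc
C/III-1 un II-2×II-1: CC|Cc
C/III-2 un II-2×II-1: CC|Cc
⇒ C over [I-1,I-2,II-1,II-2,III-1,III-2]: 60 consistent
W/I-1 aff ·: ww
W/I-2 aff ·: ww
W/II-1 aff I-1×I-2: ww
W/II-2 un ·: WW|Ww
W/III-1 ? II-2×II-1: Ww|ww
W/III-2 un II-2×II-1: Ww
⇒ W over [I-1,I-2,II-1,II-2,III-1,III-2]: 3 consistent

III-2 ∈ {CC Ww, Cc Ww}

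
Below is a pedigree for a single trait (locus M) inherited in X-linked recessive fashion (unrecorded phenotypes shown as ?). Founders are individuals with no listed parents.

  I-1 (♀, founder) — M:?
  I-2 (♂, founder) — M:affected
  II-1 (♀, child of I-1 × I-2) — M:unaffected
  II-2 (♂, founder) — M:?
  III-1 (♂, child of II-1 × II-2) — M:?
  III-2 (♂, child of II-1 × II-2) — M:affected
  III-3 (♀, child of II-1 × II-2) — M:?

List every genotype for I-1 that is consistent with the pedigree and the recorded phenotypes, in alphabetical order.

I-1 ∈ {X^MX^M, X^MX^m}

M/I-1 ? ·: X^MX^M|X^MX^m
M/I-2 aff ·: X^mY
M/II-1 un I-1×I-2: X^MX^m
M/II-2 ? ·: X^MY|X^mY
M/III-1 ? II-1×II-2: X^MY|X^mY
M/III-2 aff II-1×II-2: X^mY
M/III-3 ? II-1×II-2: X^MX^M|X^MX^m|X^mX^m
⇒ M over [I-1,I-2,II-1,II-2,III-1,III-2,III-3]: 16 consistent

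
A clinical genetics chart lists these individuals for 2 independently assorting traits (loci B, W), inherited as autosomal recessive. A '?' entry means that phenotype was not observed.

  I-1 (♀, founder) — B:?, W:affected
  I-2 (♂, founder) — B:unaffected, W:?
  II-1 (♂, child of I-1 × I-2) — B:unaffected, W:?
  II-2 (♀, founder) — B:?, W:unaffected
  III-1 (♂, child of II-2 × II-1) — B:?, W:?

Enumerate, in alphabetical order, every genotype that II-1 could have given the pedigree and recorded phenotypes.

II-1 ∈ {BB Ww, BB ww, Bb Ww, Bb ww}

B/I-1 ? ·: BB|Bb|bb
B/I-2 un ·: BB|Bb
B/II-1 un I-1×I-2: BB|Bb
B/II-2 ? ·: BB|Bb|bb
B/III-1 ? II-2×II-1: BB|Bb|bb
⇒ B over [I-1,I-2,II-1,II-2,III-1]: 51 consistent
W/I-1 aff ·: ww
W/I-2 ? ·: WW|Ww|ww
W/II-1 ? I-1×I-2: Ww|ww
W/II-2 un ·: WW|Ww
W/III-1 ? II-2×II-1: WW|Ww|ww
⇒ W over [I-1,I-2,II-1,II-2,III-1]: 16 consistent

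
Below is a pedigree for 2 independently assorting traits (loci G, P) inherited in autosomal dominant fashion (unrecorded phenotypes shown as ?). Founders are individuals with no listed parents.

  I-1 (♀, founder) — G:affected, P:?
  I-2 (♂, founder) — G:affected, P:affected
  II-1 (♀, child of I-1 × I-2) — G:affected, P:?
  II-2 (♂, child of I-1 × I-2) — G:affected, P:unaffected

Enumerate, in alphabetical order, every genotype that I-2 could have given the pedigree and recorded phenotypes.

G/I-1 aff ·: Gg|GG
G/I-2 aff ·: Gg|GG
G/II-1 aff I-1×I-2: Gg|GG
G/II-2 aff I-1×I-2: Gg|GG
⇒ G over [I-1,I-2,II-1,II-2]: 13 consistent
P/I-1 ? ·: pp|Pp
P/I-2 aff ·: Pp
P/II-1 ? I-1×I-2: pp|Pp|PP
P/II-2 un I-1×I-2: pp
⇒ P over [I-1,I-2,II-1,II-2]: 5 consistent

I-2 ∈ {GG Pp, Gg Pp}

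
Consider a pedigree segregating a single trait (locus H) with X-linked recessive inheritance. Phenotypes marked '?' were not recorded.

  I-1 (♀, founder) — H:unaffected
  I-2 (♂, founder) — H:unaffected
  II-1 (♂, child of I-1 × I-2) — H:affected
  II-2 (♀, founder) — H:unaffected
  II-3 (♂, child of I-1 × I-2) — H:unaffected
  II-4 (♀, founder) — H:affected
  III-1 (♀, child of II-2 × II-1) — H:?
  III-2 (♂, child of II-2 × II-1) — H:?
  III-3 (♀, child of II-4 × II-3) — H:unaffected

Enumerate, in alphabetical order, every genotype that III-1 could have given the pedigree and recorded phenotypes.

H/I-1 un ·: X^HX^h
H/I-2 un ·: X^HY
H/II-1 aff I-1×I-2: X^hY
H/II-2 un ·: X^HX^H|X^HX^h
H/II-3 un I-1×I-2: X^HY
H/II-4 aff ·: X^hX^h
H/III-1 ? II-2×II-1: X^HX^h|X^hX^h
H/III-2 ? II-2×II-1: X^HY|X^hY
H/III-3 un II-4×II-3: X^HX^h
⇒ H over [I-1,I-2,II-1,II-2,II-3,II-4,III-1,III-2,III-3]: 5 consistent

III-1 ∈ {X^HX^h, X^hX^h}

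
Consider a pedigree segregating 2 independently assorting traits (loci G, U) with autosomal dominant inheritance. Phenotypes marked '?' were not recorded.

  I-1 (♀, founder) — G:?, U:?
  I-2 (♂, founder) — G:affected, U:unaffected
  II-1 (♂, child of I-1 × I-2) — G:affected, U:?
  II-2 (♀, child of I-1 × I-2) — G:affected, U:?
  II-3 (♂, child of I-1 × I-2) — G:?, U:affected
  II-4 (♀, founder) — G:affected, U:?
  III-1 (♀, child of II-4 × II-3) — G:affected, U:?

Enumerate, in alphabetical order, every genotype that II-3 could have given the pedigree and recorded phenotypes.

II-3 ∈ {GG Uu, Gg Uu, gg Uu}

G/I-1 ? ·: gg|Gg|GG
G/I-2 aff ·: Gg|GG
G/II-1 aff I-1×I-2: Gg|GG
G/II-2 aff I-1×I-2: Gg|GG
G/II-3 ? I-1×I-2: gg|Gg|GG
G/II-4 aff ·: Gg|GG
G/III-1 aff II-4×II-3: Gg|GG
⇒ G over [I-1,I-2,II-1,II-2,II-3,II-4,III-1]: 105 consistent
U/I-1 ? ·: Uu|UU
U/I-2 un ·: uu
U/II-1 ? I-1×I-2: uu|Uu
U/II-2 ? I-1×I-2: uu|Uu
U/II-3 aff I-1×I-2: Uu
U/II-4 ? ·: uu|Uu|UU
U/III-1 ? II-4×II-3: uu|Uu|UU
⇒ U over [I-1,I-2,II-1,II-2,II-3,II-4,III-1]: 35 consistent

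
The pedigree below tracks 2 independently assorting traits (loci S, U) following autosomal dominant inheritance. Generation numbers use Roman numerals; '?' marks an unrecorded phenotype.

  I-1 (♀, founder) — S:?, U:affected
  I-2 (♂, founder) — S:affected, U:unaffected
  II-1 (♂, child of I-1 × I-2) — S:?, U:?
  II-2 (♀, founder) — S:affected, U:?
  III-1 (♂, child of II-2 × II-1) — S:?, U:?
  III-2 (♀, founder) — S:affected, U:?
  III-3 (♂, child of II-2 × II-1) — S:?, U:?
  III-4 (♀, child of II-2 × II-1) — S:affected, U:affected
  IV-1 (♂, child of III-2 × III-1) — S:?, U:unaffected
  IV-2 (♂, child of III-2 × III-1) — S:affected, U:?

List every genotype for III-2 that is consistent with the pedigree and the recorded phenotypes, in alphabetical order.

III-2 ∈ {SS Uu, SS uu, Ss Uu, Ss uu}

S/I-1 ? ·: ss|Ss|SS
S/I-2 aff ·: Ss|SS
S/II-1 ? I-1×I-2: ss|Ss|SS
S/II-2 aff ·: Ss|SS
S/III-1 ? II-2×II-1: ss|Ss|SS
S/III-2 aff ·: Ss|SS
S/III-3 ? II-2×II-1: ss|Ss|SS
S/III-4 aff II-2×II-1: Ss|SS
S/IV-1 ? III-2×III-1: ss|Ss|SS
S/IV-2 aff III-2×III-1: Ss|SS
⇒ S over [I-1,I-2,II-1,II-2,III-1,III-2,III-3,III-4,IV-1,IV-2]: 1172 consistent
U/I-1 aff ·: Uu|UU
U/I-2 un ·: uu
U/II-1 ? I-1×I-2: uu|Uu
U/II-2 ? ·: uu|Uu|UU
U/III-1 ? II-2×II-1: uu|Uu
U/III-2 ? ·: uu|Uu
U/III-3 ? II-2×II-1: uu|Uu|UU
U/III-4 aff II-2×II-1: Uu|UU
U/IV-1 un III-2×III-1: uu
U/IV-2 ? III-2×III-1: uu|Uu|UU
⇒ U over [I-1,I-2,II-1,II-2,III-1,III-2,III-3,III-4,IV-1,IV-2]: 189 consistent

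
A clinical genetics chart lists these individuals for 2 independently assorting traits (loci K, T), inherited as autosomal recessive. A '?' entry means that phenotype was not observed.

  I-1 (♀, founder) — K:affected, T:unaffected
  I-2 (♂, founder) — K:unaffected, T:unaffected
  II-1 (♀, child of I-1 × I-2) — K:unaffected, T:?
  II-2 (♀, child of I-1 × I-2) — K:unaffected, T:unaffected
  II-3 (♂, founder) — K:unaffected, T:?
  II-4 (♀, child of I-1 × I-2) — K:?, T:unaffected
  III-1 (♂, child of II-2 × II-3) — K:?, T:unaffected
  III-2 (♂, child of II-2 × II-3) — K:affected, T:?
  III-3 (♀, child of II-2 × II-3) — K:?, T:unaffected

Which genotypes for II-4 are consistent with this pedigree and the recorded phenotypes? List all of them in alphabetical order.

II-4 ∈ {Kk TT, Kk Tt, kk TT, kk Tt}

K/I-1 aff ·: kk
K/I-2 un ·: KK|Kk
K/II-1 un I-1×I-2: Kk
K/II-2 un I-1×I-2: Kk
K/II-3 un ·: Kk
K/II-4 ? I-1×I-2: Kk|kk
K/III-1 ? II-2×II-3: KK|Kk|kk
K/III-2 aff II-2×II-3: kk
K/III-3 ? II-2×II-3: KK|Kk|kk
⇒ K over [I-1,I-2,II-1,II-2,II-3,II-4,III-1,III-2,III-3]: 27 consistent
T/I-1 un ·: TT|Tt
T/I-2 un ·: TT|Tt
T/II-1 ? I-1×I-2: TT|Tt|tt
T/II-2 un I-1×I-2: TT|Tt
T/II-3 ? ·: TT|Tt|tt
T/II-4 un I-1×I-2: TT|Tt
T/III-1 un II-2×II-3: TT|Tt
T/III-2 ? II-2×II-3: TT|Tt|tt
T/III-3 un II-2×II-3: TT|Tt
⇒ T over [I-1,I-2,II-1,II-2,II-3,II-4,III-1,III-2,III-3]: 458 consistent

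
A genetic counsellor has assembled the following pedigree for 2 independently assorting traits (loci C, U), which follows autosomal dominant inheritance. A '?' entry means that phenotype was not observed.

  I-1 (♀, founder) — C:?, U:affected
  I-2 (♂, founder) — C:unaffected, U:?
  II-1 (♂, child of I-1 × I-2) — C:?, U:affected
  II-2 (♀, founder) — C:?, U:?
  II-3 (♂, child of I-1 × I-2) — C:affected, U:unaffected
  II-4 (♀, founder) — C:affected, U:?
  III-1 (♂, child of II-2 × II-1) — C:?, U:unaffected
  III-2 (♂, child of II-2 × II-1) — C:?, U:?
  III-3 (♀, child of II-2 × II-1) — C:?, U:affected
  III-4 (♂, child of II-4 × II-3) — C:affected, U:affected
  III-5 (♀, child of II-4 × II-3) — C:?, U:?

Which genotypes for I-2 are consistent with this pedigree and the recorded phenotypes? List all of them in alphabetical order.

I-2 ∈ {cc Uu, cc uu}

C/I-1 ? ·: Cc|CC
C/I-2 un ·: cc
C/II-1 ? I-1×I-2: cc|Cc
C/II-2 ? ·: cc|Cc|CC
C/II-3 aff I-1×I-2: Cc
C/II-4 aff ·: Cc|CC
C/III-1 ? II-2×II-1: cc|Cc|CC
C/III-2 ? II-2×II-1: cc|Cc|CC
C/III-3 ? II-2×II-1: cc|Cc|CC
C/III-4 aff II-4×II-3: Cc|CC
C/III-5 ? II-4×II-3: cc|Cc|CC
⇒ C over [I-1,I-2,II-1,II-2,II-3,II-4,III-1,III-2,III-3,III-4,III-5]: 960 consistent
U/I-1 aff ·: Uu
U/I-2 ? ·: uu|Uu
U/II-1 aff I-1×I-2: Uu
U/II-2 ? ·: uu|Uu
U/II-3 un I-1×I-2: uu
U/II-4 ? ·: Uu|UU
U/III-1 un II-2×II-1: uu
U/III-2 ? II-2×II-1: uu|Uu|UU
U/III-3 aff II-2×II-1: Uu|UU
U/III-4 aff II-4×II-3: Uu
U/III-5 ? II-4×II-3: uu|Uu
⇒ U over [I-1,I-2,II-1,II-2,II-3,II-4,III-1,III-2,III-3,III-4,III-5]: 48 consistent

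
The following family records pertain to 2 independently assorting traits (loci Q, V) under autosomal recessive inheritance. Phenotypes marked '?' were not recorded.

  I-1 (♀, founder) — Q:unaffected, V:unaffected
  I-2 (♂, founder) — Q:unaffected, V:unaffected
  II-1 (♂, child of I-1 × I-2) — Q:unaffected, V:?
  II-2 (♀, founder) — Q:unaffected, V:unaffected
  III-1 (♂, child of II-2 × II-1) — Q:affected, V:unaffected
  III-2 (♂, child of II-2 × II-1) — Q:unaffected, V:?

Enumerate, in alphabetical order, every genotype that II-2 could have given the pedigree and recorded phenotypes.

II-2 ∈ {Qq VV, Qq Vv}

Q/I-1 un ·: QQ|Qq
Q/I-2 un ·: QQ|Qq
Q/II-1 un I-1×I-2: Qq
Q/II-2 un ·: Qq
Q/III-1 aff II-2×II-1: qq
Q/III-2 un II-2×II-1: QQ|Qq
⇒ Q over [I-1,I-2,II-1,II-2,III-1,III-2]: 6 consistent
V/I-1 un ·: VV|Vv
V/I-2 un ·: VV|Vv
V/II-1 ? I-1×I-2: VV|Vv|vv
V/II-2 un ·: VV|Vv
V/III-1 un II-2×II-1: VV|Vv
V/III-2 ? II-2×II-1: VV|Vv|vv
⇒ V over [I-1,I-2,II-1,II-2,III-1,III-2]: 53 consistent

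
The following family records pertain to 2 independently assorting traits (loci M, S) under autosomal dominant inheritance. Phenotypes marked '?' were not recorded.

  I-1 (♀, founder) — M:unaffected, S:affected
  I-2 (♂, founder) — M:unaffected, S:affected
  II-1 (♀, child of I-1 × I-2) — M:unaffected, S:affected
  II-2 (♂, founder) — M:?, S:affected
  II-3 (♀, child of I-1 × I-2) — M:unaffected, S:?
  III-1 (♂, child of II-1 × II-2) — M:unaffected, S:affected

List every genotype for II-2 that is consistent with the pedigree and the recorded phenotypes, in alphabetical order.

M/I-1 un ·: mm
M/I-2 un ·: mm
M/II-1 un I-1×I-2: mm
M/II-2 ? ·: mm|Mm
M/II-3 un I-1×I-2: mm
M/III-1 un II-1×II-2: mm
⇒ M over [I-1,I-2,II-1,II-2,II-3,III-1]: 2 consistent
S/I-1 aff ·: Ss|SS
S/I-2 aff ·: Ss|SS
S/II-1 aff I-1×I-2: Ss|SS
S/II-2 aff ·: Ss|SS
S/II-3 ? I-1×I-2: ss|Ss|SS
S/III-1 aff II-1×II-2: Ss|SS
⇒ S over [I-1,I-2,II-1,II-2,II-3,III-1]: 52 consistent

II-2 ∈ {Mm SS, Mm Ss, mm SS, mm Ss}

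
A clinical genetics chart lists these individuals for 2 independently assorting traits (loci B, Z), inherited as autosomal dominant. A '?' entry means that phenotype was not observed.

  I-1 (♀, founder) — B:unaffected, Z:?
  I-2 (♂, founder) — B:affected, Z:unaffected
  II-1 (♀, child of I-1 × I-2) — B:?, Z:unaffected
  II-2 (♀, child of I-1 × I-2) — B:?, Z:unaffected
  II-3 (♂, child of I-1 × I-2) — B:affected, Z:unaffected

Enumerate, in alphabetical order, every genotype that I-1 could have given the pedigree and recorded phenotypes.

B/I-1 un ·: bb
B/I-2 aff ·: Bb|BB
B/II-1 ? I-1×I-2: bb|Bb
B/II-2 ? I-1×I-2: bb|Bb
B/II-3 aff I-1×I-2: Bb
⇒ B over [I-1,I-2,II-1,II-2,II-3]: 5 consistent
Z/I-1 ? ·: zz|Zz
Z/I-2 un ·: zz
Z/II-1 un I-1×I-2: zz
Z/II-2 un I-1×I-2: zz
Z/II-3 un I-1×I-2: zz
⇒ Z over [I-1,I-2,II-1,II-2,II-3]: 2 consistent

I-1 ∈ {bb Zz, bb zz}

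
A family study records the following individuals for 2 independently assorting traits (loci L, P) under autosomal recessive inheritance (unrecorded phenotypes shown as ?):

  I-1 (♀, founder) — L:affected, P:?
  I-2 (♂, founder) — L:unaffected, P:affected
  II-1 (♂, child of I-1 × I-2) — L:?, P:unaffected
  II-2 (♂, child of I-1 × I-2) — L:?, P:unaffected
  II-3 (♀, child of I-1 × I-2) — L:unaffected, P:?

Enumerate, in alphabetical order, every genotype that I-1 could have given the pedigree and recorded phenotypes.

I-1 ∈ {ll PP, ll Pp}

L/I-1 aff ·: ll
L/I-2 un ·: LL|Ll
L/II-1 ? I-1×I-2: Ll|ll
L/II-2 ? I-1×I-2: Ll|ll
L/II-3 un I-1×I-2: Ll
⇒ L over [I-1,I-2,II-1,II-2,II-3]: 5 consistent
P/I-1 ? ·: PP|Pp
P/I-2 aff ·: pp
P/II-1 un I-1×I-2: Pp
P/II-2 un I-1×I-2: Pp
P/II-3 ? I-1×I-2: Pp|pp
⇒ P over [I-1,I-2,II-1,II-2,II-3]: 3 consistent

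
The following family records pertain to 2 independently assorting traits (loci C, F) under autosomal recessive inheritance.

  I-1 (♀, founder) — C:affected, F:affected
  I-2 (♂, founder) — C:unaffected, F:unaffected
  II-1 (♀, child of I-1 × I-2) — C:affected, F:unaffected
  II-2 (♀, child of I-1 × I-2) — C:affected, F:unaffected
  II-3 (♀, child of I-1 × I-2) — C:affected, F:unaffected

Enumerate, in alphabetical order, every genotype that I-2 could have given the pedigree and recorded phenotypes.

I-2 ∈ {Cc FF, Cc Ff}

C/I-1 aff ·: cc
C/I-2 un ·: Cc
C/II-1 aff I-1×I-2: cc
C/II-2 aff I-1×I-2: cc
C/II-3 aff I-1×I-2: cc
⇒ C over [I-1,I-2,II-1,II-2,II-3]: 1 consistent
F/I-1 aff ·: ff
F/I-2 un ·: FF|Ff
F/II-1 un I-1×I-2: Ff
F/II-2 un I-1×I-2: Ff
F/II-3 un I-1×I-2: Ff
⇒ F over [I-1,I-2,II-1,II-2,II-3]: 2 consistent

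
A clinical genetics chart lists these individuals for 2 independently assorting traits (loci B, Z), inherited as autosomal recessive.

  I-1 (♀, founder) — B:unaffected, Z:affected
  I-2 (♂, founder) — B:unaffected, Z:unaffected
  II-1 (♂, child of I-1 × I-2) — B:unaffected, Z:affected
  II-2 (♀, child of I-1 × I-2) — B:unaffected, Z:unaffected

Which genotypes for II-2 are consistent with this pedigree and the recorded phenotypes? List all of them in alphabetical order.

II-2 ∈ {BB Zz, Bb Zz}

B/I-1 un ·: BB|Bb
B/I-2 un ·: BB|Bb
B/II-1 un I-1×I-2: BB|Bb
B/II-2 un I-1×I-2: BB|Bb
⇒ B over [I-1,I-2,II-1,II-2]: 13 consistent
Z/I-1 aff ·: zz
Z/I-2 un ·: Zz
Z/II-1 aff I-1×I-2: zz
Z/II-2 un I-1×I-2: Zz
⇒ Z over [I-1,I-2,II-1,II-2]: 1 consistent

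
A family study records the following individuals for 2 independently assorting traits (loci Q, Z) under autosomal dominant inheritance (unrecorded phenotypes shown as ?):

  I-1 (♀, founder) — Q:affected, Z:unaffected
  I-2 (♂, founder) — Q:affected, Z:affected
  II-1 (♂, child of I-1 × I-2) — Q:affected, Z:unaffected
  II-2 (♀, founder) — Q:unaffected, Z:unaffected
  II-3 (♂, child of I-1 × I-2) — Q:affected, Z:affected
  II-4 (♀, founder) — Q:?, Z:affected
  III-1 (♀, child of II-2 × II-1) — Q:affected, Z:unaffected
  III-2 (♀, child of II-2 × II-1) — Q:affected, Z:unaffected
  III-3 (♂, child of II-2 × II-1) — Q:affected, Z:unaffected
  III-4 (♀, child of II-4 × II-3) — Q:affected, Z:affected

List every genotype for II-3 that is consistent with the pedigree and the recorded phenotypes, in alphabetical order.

II-3 ∈ {QQ Zz, Qq Zz}

Q/I-1 aff ·: Qq|QQ
Q/I-2 aff ·: Qq|QQ
Q/II-1 aff I-1×I-2: Qq|QQ
Q/II-2 un ·: qq
Q/II-3 aff I-1×I-2: Qq|QQ
Q/II-4 ? ·: qq|Qq|QQ
Q/III-1 aff II-2×II-1: Qq
Q/III-2 aff II-2×II-1: Qq
Q/III-3 aff II-2×II-1: Qq
Q/III-4 aff II-4×II-3: Qq|QQ
⇒ Q over [I-1,I-2,II-1,II-2,II-3,II-4,III-1,III-2,III-3,III-4]: 58 consistent
Z/I-1 un ·: zz
Z/I-2 aff ·: Zz
Z/II-1 un I-1×I-2: zz
Z/II-2 un ·: zz
Z/II-3 aff I-1×I-2: Zz
Z/II-4 aff ·: Zz|ZZ
Z/III-1 un II-2×II-1: zz
Z/III-2 un II-2×II-1: zz
Z/III-3 un II-2×II-1: zz
Z/III-4 aff II-4×II-3: Zz|ZZ
⇒ Z over [I-1,I-2,II-1,II-2,II-3,II-4,III-1,III-2,III-3,III-4]: 4 consistent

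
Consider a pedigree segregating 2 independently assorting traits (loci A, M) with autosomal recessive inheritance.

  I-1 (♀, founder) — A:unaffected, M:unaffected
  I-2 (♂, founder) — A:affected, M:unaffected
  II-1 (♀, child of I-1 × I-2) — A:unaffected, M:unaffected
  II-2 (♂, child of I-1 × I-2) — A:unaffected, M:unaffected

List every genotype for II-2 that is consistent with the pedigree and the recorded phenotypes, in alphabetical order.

A/I-1 un ·: AA|Aa
A/I-2 aff ·: aa
A/II-1 un I-1×I-2: Aa
A/II-2 un I-1×I-2: Aa
⇒ A over [I-1,I-2,II-1,II-2]: 2 consistent
M/I-1 un ·: MM|Mm
M/I-2 un ·: MM|Mm
M/II-1 un I-1×I-2: MM|Mm
M/II-2 un I-1×I-2: MM|Mm
⇒ M over [I-1,I-2,II-1,II-2]: 13 consistent

II-2 ∈ {Aa MM, Aa Mm}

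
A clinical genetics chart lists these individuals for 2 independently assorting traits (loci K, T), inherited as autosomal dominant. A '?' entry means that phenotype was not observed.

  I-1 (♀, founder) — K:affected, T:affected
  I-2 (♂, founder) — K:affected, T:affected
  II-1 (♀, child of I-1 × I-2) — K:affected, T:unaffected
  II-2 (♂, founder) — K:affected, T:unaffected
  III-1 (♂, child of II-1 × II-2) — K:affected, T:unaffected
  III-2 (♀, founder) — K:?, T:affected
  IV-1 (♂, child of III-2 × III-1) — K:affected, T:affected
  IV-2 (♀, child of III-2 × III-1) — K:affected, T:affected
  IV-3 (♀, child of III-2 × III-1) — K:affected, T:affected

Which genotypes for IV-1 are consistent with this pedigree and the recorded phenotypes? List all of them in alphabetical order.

K/I-1 aff ·: Kk|KK
K/I-2 aff ·: Kk|KK
K/II-1 aff I-1×I-2: Kk|KK
K/II-2 aff ·: Kk|KK
K/III-1 aff II-1×II-2: Kk|KK
K/III-2 ? ·: kk|Kk|KK
K/IV-1 aff III-2×III-1: Kk|KK
K/IV-2 aff III-2×III-1: Kk|KK
K/IV-3 aff III-2×III-1: Kk|KK
⇒ K over [I-1,I-2,II-1,II-2,III-1,III-2,IV-1,IV-2,IV-3]: 310 consistent
T/I-1 aff ·: Tt
T/I-2 aff ·: Tt
T/II-1 un I-1×I-2: tt
T/II-2 un ·: tt
T/III-1 un II-1×II-2: tt
T/III-2 aff ·: Tt|TT
T/IV-1 aff III-2×III-1: Tt
T/IV-2 aff III-2×III-1: Tt
T/IV-3 aff III-2×III-1: Tt
⇒ T over [I-1,I-2,II-1,II-2,III-1,III-2,IV-1,IV-2,IV-3]: 2 consistent

IV-1 ∈ {KK Tt, Kk Tt}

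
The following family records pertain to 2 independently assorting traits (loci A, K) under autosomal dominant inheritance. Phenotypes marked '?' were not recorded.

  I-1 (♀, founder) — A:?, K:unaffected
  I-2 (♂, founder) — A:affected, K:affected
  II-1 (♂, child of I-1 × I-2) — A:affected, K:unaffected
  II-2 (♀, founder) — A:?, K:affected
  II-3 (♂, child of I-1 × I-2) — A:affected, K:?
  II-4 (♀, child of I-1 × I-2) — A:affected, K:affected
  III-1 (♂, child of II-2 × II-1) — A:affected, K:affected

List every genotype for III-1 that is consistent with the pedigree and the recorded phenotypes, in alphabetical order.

A/I-1 ? ·: aa|Aa|AA
A/I-2 aff ·: Aa|AA
A/II-1 aff I-1×I-2: Aa|AA
A/II-2 ? ·: aa|Aa|AA
A/II-3 aff I-1×I-2: Aa|AA
A/II-4 aff I-1×I-2: Aa|AA
A/III-1 aff II-2×II-1: Aa|AA
⇒ A over [I-1,I-2,II-1,II-2,II-3,II-4,III-1]: 122 consistent
K/I-1 un ·: kk
K/I-2 aff ·: Kk
K/II-1 un I-1×I-2: kk
K/II-2 aff ·: Kk|KK
K/II-3 ? I-1×I-2: kk|Kk
K/II-4 aff I-1×I-2: Kk
K/III-1 aff II-2×II-1: Kk
⇒ K over [I-1,I-2,II-1,II-2,II-3,II-4,III-1]: 4 consistent

III-1 ∈ {AA Kk, Aa Kk}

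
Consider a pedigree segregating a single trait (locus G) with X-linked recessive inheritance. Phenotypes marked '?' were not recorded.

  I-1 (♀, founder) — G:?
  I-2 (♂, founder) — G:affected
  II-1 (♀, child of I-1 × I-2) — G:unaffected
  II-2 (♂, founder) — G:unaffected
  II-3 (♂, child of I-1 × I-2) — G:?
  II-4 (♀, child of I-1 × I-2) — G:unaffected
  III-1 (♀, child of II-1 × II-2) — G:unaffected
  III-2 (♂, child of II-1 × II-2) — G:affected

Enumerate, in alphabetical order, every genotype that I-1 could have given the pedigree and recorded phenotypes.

I-1 ∈ {X^GX^G, X^GX^g}

G/I-1 ? ·: X^GX^G|X^GX^g
G/I-2 aff ·: X^gY
G/II-1 un I-1×I-2: X^GX^g
G/II-2 un ·: X^GY
G/II-3 ? I-1×I-2: X^GY|X^gY
G/II-4 un I-1×I-2: X^GX^g
G/III-1 un II-1×II-2: X^GX^G|X^GX^g
G/III-2 aff II-1×II-2: X^gY
⇒ G over [I-1,I-2,II-1,II-2,II-3,II-4,III-1,III-2]: 6 consistent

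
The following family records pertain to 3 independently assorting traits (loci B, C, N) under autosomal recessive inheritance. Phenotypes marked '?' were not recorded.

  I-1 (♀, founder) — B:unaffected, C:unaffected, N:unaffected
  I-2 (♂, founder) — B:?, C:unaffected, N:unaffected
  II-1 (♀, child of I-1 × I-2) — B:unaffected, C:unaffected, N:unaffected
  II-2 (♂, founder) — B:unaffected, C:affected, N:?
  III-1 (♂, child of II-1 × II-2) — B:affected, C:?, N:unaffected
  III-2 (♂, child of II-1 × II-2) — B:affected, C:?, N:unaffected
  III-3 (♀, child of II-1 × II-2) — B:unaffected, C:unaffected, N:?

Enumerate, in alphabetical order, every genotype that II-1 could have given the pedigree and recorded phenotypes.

B/I-1 un ·: BB|Bb
B/I-2 ? ·: BB|Bb|bb
B/II-1 un I-1×I-2: Bb
B/II-2 un ·: Bb
B/III-1 aff II-1×II-2: bb
B/III-2 aff II-1×II-2: bb
B/III-3 un II-1×II-2: BB|Bb
⇒ B over [I-1,I-2,II-1,II-2,III-1,III-2,III-3]: 10 consistent
C/I-1 un ·: CC|Cc
C/I-2 un ·: CC|Cc
C/II-1 un I-1×I-2: CC|Cc
C/II-2 aff ·: cc
C/III-1 ? II-1×II-2: Cc|cc
C/III-2 ? II-1×II-2: Cc|cc
C/III-3 un II-1×II-2: Cc
⇒ C over [I-1,I-2,II-1,II-2,III-1,III-2,III-3]: 16 consistent
N/I-1 un ·: NN|Nn
N/I-2 un ·: NN|Nn
N/II-1 un I-1×I-2: NN|Nn
N/II-2 ? ·: NN|Nn|nn
N/III-1 un II-1×II-2: NN|Nn
N/III-2 un II-1×II-2: NN|Nn
N/III-3 ? II-1×II-2: NN|Nn|nn
⇒ N over [I-1,I-2,II-1,II-2,III-1,III-2,III-3]: 106 consistent

II-1 ∈ {Bb CC NN, Bb CC Nn, Bb Cc NN, Bb Cc Nn}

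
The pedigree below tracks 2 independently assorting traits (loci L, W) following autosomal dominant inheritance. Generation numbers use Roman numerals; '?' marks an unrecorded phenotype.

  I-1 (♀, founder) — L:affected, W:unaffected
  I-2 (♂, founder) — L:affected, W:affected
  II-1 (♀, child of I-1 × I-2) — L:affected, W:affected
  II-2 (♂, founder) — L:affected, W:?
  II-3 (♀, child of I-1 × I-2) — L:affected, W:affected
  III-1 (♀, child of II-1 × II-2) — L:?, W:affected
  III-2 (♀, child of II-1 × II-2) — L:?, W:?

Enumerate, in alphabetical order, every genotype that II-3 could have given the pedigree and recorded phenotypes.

L/I-1 aff ·: Ll|LL
L/I-2 aff ·: Ll|LL
L/II-1 aff I-1×I-2: Ll|LL
L/II-2 aff ·: Ll|LL
L/II-3 aff I-1×I-2: Ll|LL
L/III-1 ? II-1×II-2: ll|Ll|LL
L/III-2 ? II-1×II-2: ll|Ll|LL
⇒ L over [I-1,I-2,II-1,II-2,II-3,III-1,III-2]: 113 consistent
W/I-1 un ·: ww
W/I-2 aff ·: Ww|WW
W/II-1 aff I-1×I-2: Ww
W/II-2 ? ·: ww|Ww|WW
W/II-3 aff I-1×I-2: Ww
W/III-1 aff II-1×II-2: Ww|WW
W/III-2 ? II-1×II-2: ww|Ww|WW
⇒ W over [I-1,I-2,II-1,II-2,II-3,III-1,III-2]: 24 consistent

II-3 ∈ {LL Ww, Ll Ww}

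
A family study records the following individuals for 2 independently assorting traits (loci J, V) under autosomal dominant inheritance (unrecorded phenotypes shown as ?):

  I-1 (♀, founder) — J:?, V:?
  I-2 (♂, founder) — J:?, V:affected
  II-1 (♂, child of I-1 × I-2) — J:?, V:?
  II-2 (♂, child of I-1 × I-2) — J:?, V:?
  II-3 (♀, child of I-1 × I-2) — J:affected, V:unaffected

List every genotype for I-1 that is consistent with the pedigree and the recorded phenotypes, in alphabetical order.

J/I-1 ? ·: jj|Jj|JJ
J/I-2 ? ·: jj|Jj|JJ
J/II-1 ? I-1×I-2: jj|Jj|JJ
J/II-2 ? I-1×I-2: jj|Jj|JJ
J/II-3 aff I-1×I-2: Jj|JJ
⇒ J over [I-1,I-2,II-1,II-2,II-3]: 45 consistent
V/I-1 ? ·: vv|Vv
V/I-2 aff ·: Vv
V/II-1 ? I-1×I-2: vv|Vv|VV
V/II-2 ? I-1×I-2: vv|Vv|VV
V/II-3 un I-1×I-2: vv
⇒ V over [I-1,I-2,II-1,II-2,II-3]: 13 consistent

I-1 ∈ {JJ Vv, JJ vv, Jj Vv, Jj vv, jj Vv, jj vv}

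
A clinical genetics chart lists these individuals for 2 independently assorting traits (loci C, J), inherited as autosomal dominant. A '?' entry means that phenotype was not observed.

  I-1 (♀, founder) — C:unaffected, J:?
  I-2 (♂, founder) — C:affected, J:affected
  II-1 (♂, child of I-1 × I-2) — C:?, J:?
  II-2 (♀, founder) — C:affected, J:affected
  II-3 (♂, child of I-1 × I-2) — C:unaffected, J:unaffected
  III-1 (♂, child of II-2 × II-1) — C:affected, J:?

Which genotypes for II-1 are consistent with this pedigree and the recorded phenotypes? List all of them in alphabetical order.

II-1 ∈ {Cc JJ, Cc Jj, Cc jj, cc JJ, cc Jj, cc jj}

C/I-1 un ·: cc
C/I-2 aff ·: Cc
C/II-1 ? I-1×I-2: cc|Cc
C/II-2 aff ·: Cc|CC
C/II-3 un I-1×I-2: cc
C/III-1 aff II-2×II-1: Cc|CC
⇒ C over [I-1,I-2,II-1,II-2,II-3,III-1]: 6 consistent
J/I-1 ? ·: jj|Jj
J/I-2 aff ·: Jj
J/II-1 ? I-1×I-2: jj|Jj|JJ
J/II-2 aff ·: Jj|JJ
J/II-3 un I-1×I-2: jj
J/III-1 ? II-2×II-1: jj|Jj|JJ
⇒ J over [I-1,I-2,II-1,II-2,II-3,III-1]: 19 consistent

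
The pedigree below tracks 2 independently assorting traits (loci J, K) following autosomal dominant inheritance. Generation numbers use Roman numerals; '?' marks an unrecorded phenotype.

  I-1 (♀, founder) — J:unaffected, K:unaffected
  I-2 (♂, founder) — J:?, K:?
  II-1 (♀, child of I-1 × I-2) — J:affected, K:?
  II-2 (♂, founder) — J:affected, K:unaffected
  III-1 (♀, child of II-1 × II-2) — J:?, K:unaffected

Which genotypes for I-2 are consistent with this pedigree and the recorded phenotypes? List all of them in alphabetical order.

I-2 ∈ {JJ KK, JJ Kk, JJ kk, Jj KK, Jj Kk, Jj kk}

J/I-1 un ·: jj
J/I-2 ? ·: Jj|JJ
J/II-1 aff I-1×I-2: Jj
J/II-2 aff ·: Jj|JJ
J/III-1 ? II-1×II-2: jj|Jj|JJ
⇒ J over [I-1,I-2,II-1,II-2,III-1]: 10 consistent
K/I-1 un ·: kk
K/I-2 ? ·: kk|Kk|KK
K/II-1 ? I-1×I-2: kk|Kk
K/II-2 un ·: kk
K/III-1 un II-1×II-2: kk
⇒ K over [I-1,I-2,II-1,II-2,III-1]: 4 consistent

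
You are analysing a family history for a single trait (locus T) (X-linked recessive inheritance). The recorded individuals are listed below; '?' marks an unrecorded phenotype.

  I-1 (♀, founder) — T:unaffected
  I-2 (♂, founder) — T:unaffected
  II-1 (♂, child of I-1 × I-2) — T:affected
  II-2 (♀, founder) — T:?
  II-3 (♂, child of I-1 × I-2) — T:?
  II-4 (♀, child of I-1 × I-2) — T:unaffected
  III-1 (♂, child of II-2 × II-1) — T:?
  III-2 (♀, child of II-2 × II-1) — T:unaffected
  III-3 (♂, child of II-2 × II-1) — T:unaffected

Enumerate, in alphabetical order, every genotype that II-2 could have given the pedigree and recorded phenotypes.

II-2 ∈ {X^TX^T, X^TX^t}

T/I-1 un ·: X^TX^t
T/I-2 un ·: X^TY
T/II-1 aff I-1×I-2: X^tY
T/II-2 ? ·: X^TX^T|X^TX^t
T/II-3 ? I-1×I-2: X^TY|X^tY
T/II-4 un I-1×I-2: X^TX^T|X^TX^t
T/III-1 ? II-2×II-1: X^TY|X^tY
T/III-2 un II-2×II-1: X^TX^t
T/III-3 un II-2×II-1: X^TY
⇒ T over [I-1,I-2,II-1,II-2,II-3,II-4,III-1,III-2,III-3]: 12 consistent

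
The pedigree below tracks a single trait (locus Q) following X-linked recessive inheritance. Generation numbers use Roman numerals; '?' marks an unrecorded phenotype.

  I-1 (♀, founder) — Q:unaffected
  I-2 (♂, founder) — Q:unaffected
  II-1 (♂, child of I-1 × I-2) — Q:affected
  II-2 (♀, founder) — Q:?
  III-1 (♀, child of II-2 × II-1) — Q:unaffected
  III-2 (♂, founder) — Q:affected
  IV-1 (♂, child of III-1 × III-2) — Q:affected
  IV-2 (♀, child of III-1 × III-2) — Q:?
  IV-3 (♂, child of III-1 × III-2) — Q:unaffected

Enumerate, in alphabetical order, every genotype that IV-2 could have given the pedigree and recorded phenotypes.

Q/I-1 un ·: X^QX^q
Q/I-2 un ·: X^QY
Q/II-1 aff I-1×I-2: X^qY
Q/II-2 ? ·: X^QX^Q|X^QX^q
Q/III-1 un II-2×II-1: X^QX^q
Q/III-2 aff ·: X^qY
Q/IV-1 aff III-1×III-2: X^qY
Q/IV-2 ? III-1×III-2: X^QX^q|X^qX^q
Q/IV-3 un III-1×III-2: X^QY
⇒ Q over [I-1,I-2,II-1,II-2,III-1,III-2,IV-1,IV-2,IV-3]: 4 consistent

IV-2 ∈ {X^QX^q, X^qX^q}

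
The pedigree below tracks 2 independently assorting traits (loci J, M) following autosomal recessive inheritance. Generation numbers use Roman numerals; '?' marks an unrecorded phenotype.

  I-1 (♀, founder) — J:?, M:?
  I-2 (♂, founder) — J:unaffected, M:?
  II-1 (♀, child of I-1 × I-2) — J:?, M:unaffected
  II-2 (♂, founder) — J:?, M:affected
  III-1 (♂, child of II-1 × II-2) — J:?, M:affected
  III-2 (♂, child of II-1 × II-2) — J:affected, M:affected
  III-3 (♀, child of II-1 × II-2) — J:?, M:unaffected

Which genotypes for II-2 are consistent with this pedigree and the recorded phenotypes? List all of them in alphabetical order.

J/I-1 ? ·: JJ|Jj|jj
J/I-2 un ·: JJ|Jj
J/II-1 ? I-1×I-2: Jj|jj
J/II-2 ? ·: Jj|jj
J/III-1 ? II-1×II-2: JJ|Jj|jj
J/III-2 aff II-1×II-2: jj
J/III-3 ? II-1×II-2: JJ|Jj|jj
⇒ J over [I-1,I-2,II-1,II-2,III-1,III-2,III-3]: 75 consistent
M/I-1 ? ·: MM|Mm|mm
M/I-2 ? ·: MM|Mm|mm
M/II-1 un I-1×I-2: Mm
M/II-2 aff ·: mm
M/III-1 aff II-1×II-2: mm
M/III-2 aff II-1×II-2: mm
M/III-3 un II-1×II-2: Mm
⇒ M over [I-1,I-2,II-1,II-2,III-1,III-2,III-3]: 7 consistent

II-2 ∈ {Jj mm, jj mm}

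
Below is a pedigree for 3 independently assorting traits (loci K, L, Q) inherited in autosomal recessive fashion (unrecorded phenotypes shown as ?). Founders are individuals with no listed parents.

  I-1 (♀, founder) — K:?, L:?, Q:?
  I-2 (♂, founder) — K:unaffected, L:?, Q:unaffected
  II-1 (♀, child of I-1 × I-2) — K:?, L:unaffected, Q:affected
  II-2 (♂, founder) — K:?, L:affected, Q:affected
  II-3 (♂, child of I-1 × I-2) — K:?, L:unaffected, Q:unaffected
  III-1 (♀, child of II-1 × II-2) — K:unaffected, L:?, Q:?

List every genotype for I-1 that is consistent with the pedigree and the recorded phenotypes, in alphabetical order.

K/I-1 ? ·: KK|Kk|kk
K/I-2 un ·: KK|Kk
K/II-1 ? I-1×I-2: KK|Kk|kk
K/II-2 ? ·: KK|Kk|kk
K/II-3 ? I-1×I-2: KK|Kk|kk
K/III-1 un II-1×II-2: KK|Kk
⇒ K over [I-1,I-2,II-1,II-2,II-3,III-1]: 92 consistent
L/I-1 ? ·: LL|Ll|ll
L/I-2 ? ·: LL|Ll|ll
L/II-1 un I-1×I-2: LL|Ll
L/II-2 aff ·: ll
L/II-3 un I-1×I-2: LL|Ll
L/III-1 ? II-1×II-2: Ll|ll
⇒ L over [I-1,I-2,II-1,II-2,II-3,III-1]: 27 consistent
Q/I-1 ? ·: Qq|qq
Q/I-2 un ·: Qq
Q/II-1 aff I-1×I-2: qq
Q/II-2 aff ·: qq
Q/II-3 un I-1×I-2: QQ|Qq
Q/III-1 ? II-1×II-2: qq
⇒ Q over [I-1,I-2,II-1,II-2,II-3,III-1]: 3 consistent

I-1 ∈ {KK LL Qq, KK LL qq, KK Ll Qq, KK Ll qq, KK ll Qq, KK ll qq, Kk LL Qq, Kk LL qq, Kk Ll Qq, Kk Ll qq, Kk ll Qq, Kk ll qq, kk LL Qq, kk LL qq, kk Ll Qq, kk Ll qq, kk ll Qq, kk ll qq}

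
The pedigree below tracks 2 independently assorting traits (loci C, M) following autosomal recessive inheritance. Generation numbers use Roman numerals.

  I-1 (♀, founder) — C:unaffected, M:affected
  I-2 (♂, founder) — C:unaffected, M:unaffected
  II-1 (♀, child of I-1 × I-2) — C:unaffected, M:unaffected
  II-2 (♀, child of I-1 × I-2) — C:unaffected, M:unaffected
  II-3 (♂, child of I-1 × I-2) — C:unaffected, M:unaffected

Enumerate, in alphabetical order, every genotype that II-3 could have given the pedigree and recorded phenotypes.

C/I-1 un ·: CC|Cc
C/I-2 un ·: CC|Cc
C/II-1 un I-1×I-2: CC|Cc
C/II-2 un I-1×I-2: CC|Cc
C/II-3 un I-1×I-2: CC|Cc
⇒ C over [I-1,I-2,II-1,II-2,II-3]: 25 consistent
M/I-1 aff ·: mm
M/I-2 un ·: MM|Mm
M/II-1 un I-1×I-2: Mm
M/II-2 un I-1×I-2: Mm
M/II-3 un I-1×I-2: Mm
⇒ M over [I-1,I-2,II-1,II-2,II-3]: 2 consistent

II-3 ∈ {CC Mm, Cc Mm}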